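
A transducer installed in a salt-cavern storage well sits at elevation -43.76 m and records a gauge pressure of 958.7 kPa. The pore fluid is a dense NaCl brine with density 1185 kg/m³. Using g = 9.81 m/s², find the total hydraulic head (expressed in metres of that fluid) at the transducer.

h ≈ 38.71 m

ψ = P/(ρg) = 958.7×1000 / (1185 × 9.81) = 82.47 m.
h = z + ψ = -43.76 + 82.47 = 38.71 m.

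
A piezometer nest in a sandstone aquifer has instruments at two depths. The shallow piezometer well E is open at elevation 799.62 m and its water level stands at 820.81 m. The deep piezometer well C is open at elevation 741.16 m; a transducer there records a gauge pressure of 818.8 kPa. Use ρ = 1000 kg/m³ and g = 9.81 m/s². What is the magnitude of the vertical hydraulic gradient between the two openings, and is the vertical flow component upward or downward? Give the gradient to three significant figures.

|i_v| ≈ 0.0653; vertical flow is upward

Total head at well E: h = 820.81 m (water level in the standpipe).
Pressure head at well C: ψ = P/(ρg) = 818.8×1000 / (1000 × 9.81) = 83.47 m.
Total head at well C: h = z + ψ = 741.16 + 83.47 = 824.63 m.
Δh = h(well E) − h(well C) = 820.81 − 824.63 = -3.82 m.
Vertical separation Δz = 799.62 − 741.16 = 58.46 m.
|i_v| = |Δh| / Δz = 3.82 / 58.46 = 0.0653.
Head is higher in the deep piezometer, so vertical flow is upward (discharge condition).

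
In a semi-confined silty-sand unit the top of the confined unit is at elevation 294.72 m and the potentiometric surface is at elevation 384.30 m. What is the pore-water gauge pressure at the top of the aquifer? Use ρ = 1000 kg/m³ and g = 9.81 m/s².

P ≈ 879 kPa

Pressure head at the aquifer top: ψ = h − z = 384.30 − 294.72 = 89.58 m.
P = ρgψ = 1000 × 9.81 × 89.58 = 878780 Pa ≈ 879 kPa.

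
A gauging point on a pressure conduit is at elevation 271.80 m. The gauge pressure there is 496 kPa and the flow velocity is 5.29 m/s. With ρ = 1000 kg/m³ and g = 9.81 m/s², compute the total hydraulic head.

Pressure head ψ = P/(ρg) = 496×1000 / (1000 × 9.81) = 50.56 m.
Velocity head = v²/(2g) = 5.29² / (2 × 9.81) = 1.426 m.
h = z + ψ + v²/(2g) = 271.80 + 50.56 + 1.426 = 323.79 m.

h ≈ 323.79 m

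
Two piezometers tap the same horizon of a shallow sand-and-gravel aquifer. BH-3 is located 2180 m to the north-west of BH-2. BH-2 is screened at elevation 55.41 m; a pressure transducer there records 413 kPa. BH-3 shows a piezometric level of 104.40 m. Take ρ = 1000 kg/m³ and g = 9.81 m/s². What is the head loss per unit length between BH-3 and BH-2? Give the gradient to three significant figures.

Pressure head at BH-2: ψ = P/(ρg) = 413×1000 / (1000 × 9.81) = 42.10 m.
Total head at BH-2: h = z + ψ = 55.41 + 42.10 = 97.51 m.
Total head at BH-3: h = 104.40 m (water level in the piezometer is the total head).
Head difference: h(BH-2) − h(BH-3) = 97.51 − 104.40 = -6.89 m.
Hydraulic gradient: i = |Δh| / L = 6.89 / 2180 = 0.00316.

i ≈ 0.00316 m/m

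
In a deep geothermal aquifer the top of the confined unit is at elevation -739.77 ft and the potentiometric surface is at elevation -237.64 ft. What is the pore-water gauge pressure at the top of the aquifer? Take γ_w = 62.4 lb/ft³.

P ≈ 218 psi

Pressure head at the aquifer top: ψ = h − z = -237.64 − (-739.77) = 502.13 ft.
P = γψ/144 = 62.4 × 502.13 / 144 = 218 psi.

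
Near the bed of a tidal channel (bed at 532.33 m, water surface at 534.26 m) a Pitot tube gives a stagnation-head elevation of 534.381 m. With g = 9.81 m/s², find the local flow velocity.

Near the bed, under hydrostatic conditions, the piezometric head (z + ψ) equals the free-surface elevation, 534.26 m.
Velocity head = total − piezometric = 534.381 − 534.26 = 0.121 m.
v = √(2g·h_v) = √(2 × 9.81 × 0.121) = 1.54 m/s.

v ≈ 1.54 m/s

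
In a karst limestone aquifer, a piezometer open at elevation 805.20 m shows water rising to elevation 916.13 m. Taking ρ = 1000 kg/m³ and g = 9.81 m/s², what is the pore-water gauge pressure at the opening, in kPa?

P ≈ 1090 kPa

Pressure head ψ = h − z = 916.13 − 805.20 = 110.93 m.
P = ρgψ = 1000 × 9.81 × 110.93 = 1088223 Pa ≈ 1090 kPa.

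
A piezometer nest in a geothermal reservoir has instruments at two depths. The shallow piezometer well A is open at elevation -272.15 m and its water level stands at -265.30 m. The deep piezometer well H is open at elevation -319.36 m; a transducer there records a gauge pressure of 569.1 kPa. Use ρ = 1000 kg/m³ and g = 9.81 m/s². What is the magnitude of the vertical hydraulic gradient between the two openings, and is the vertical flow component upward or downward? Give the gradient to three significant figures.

|i_v| ≈ 0.0837; vertical flow is upward

Total head at well A: h = -265.30 m (water level in the standpipe).
Pressure head at well H: ψ = P/(ρg) = 569.1×1000 / (1000 × 9.81) = 58.01 m.
Total head at well H: h = z + ψ = -319.36 + 58.01 = -261.35 m.
Δh = h(well A) − h(well H) = -265.30 − (-261.35) = -3.95 m.
Vertical separation Δz = -272.15 − (-319.36) = 47.21 m.
|i_v| = |Δh| / Δz = 3.95 / 47.21 = 0.0837.
Head is higher in the deep piezometer, so vertical flow is upward (discharge condition).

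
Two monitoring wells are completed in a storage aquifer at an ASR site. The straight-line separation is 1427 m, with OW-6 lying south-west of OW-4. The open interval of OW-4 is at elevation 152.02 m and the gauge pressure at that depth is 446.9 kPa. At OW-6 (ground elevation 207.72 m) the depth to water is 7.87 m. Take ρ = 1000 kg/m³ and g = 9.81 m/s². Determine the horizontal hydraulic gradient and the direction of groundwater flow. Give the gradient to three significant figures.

Pressure head at OW-4: ψ = P/(ρg) = 446.9×1000 / (1000 × 9.81) = 45.56 m.
Total head at OW-4: h = z + ψ = 152.02 + 45.56 = 197.58 m.
Total head at OW-6: h = 207.72 − 7.87 = 199.85 m.
Head difference: h(OW-4) − h(OW-6) = 197.58 − 199.85 = -2.27 m.
Hydraulic gradient: i = |Δh| / L = 2.27 / 1427 = 0.00159.
Flow is from higher to lower head: from OW-6 toward OW-4, i.e. toward the north-east.

i ≈ 0.00159; groundwater flows toward the north-east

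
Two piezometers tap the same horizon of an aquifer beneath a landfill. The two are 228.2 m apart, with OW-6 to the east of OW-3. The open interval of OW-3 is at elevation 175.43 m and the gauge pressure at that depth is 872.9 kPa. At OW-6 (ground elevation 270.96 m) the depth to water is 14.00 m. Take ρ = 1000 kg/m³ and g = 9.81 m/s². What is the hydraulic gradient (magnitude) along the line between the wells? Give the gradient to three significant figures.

i ≈ 0.0326

Pressure head at OW-3: ψ = P/(ρg) = 872.9×1000 / (1000 × 9.81) = 88.98 m.
Total head at OW-3: h = z + ψ = 175.43 + 88.98 = 264.41 m.
Total head at OW-6: h = 270.96 − 14.00 = 256.96 m.
Head difference: h(OW-3) − h(OW-6) = 264.41 − 256.96 = 7.45 m.
Hydraulic gradient: i = |Δh| / L = 7.45 / 228.2 = 0.0326.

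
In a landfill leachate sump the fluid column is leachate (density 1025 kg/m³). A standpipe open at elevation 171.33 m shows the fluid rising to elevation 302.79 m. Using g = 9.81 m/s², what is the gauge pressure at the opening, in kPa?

P ≈ 1320 kPa

Pressure head ψ = h − z = 302.79 − 171.33 = 131.46 m.
P = ρgψ = 1025 × 9.81 × 131.46 = 1321863 Pa ≈ 1320 kPa.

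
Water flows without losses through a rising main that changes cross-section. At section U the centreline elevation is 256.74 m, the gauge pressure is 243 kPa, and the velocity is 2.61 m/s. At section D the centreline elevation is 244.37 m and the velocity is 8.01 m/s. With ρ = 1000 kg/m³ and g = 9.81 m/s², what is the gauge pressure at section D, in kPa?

Pressure head at U: ψ₁ = P₁/(ρg) = 243×1000 / (1000 × 9.81) = 24.77 m.
Velocity heads: v₁²/2g = 2.61²/19.62 = 0.347 m; v₂²/2g = 8.01²/19.62 = 3.270 m.
Total head H = z₁ + ψ₁ + v₁²/2g = 256.74 + 24.77 + 0.347 = 281.86 m.
ψ₂ = H − z₂ − v₂²/2g = 281.86 − 244.37 − 3.270 = 34.22 m.
P₂ = ρgψ₂ = 1000 × 9.81 × 34.22 ≈ 336 kPa.

P₂ ≈ 336 kPa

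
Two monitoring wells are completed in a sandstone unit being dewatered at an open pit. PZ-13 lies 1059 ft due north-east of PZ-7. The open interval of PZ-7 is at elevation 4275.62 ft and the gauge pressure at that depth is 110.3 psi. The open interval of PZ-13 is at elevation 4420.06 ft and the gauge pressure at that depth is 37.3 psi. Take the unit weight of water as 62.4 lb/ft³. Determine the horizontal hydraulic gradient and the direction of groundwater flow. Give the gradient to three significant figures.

i ≈ 0.0227; groundwater flows toward the north-east

Pressure head at PZ-7: ψ = 144·P/γ = 144 × 110.3 / 62.4 = 254.54 ft.
Total head at PZ-7: h = z + ψ = 4275.62 + 254.54 = 4530.16 ft.
Pressure head at PZ-13: ψ = 144·P/γ = 144 × 37.3 / 62.4 = 86.08 ft.
Total head at PZ-13: h = z + ψ = 4420.06 + 86.08 = 4506.14 ft.
Head difference: h(PZ-7) − h(PZ-13) = 4530.16 − 4506.14 = 24.02 ft.
Hydraulic gradient: i = |Δh| / L = 24.02 / 1059 = 0.0227.
Flow is from higher to lower head: from PZ-7 toward PZ-13, i.e. toward the north-east.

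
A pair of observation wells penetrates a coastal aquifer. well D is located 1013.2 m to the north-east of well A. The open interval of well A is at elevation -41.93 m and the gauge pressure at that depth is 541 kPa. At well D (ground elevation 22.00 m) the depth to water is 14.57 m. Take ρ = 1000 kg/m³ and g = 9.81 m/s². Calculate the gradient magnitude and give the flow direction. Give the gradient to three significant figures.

i ≈ 0.00571; groundwater flows toward the north-east

Pressure head at well A: ψ = P/(ρg) = 541×1000 / (1000 × 9.81) = 55.15 m.
Total head at well A: h = z + ψ = -41.93 + 55.15 = 13.22 m.
Total head at well D: h = 22.00 − 14.57 = 7.43 m.
Head difference: h(well A) − h(well D) = 13.22 − 7.43 = 5.79 m.
Hydraulic gradient: i = |Δh| / L = 5.79 / 1013.2 = 0.00571.
Flow is from higher to lower head: from well A toward well D, i.e. toward the north-east.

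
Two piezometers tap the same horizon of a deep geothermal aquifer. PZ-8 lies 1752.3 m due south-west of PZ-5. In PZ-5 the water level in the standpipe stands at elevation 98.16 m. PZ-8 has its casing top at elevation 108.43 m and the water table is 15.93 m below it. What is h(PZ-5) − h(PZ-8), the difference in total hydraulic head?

Δh ≈ 5.66 m

Total head at PZ-5: h = 98.16 m (water level in the piezometer is the total head).
Total head at PZ-8: h = 108.43 − 15.93 = 92.50 m.
Head difference: h(PZ-5) − h(PZ-8) = 98.16 − 92.50 = 5.66 m.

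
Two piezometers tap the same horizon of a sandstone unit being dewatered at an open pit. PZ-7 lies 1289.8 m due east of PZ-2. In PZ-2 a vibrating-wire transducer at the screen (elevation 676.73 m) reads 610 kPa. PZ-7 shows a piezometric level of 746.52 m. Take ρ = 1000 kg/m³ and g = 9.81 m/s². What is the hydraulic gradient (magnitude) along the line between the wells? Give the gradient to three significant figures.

Pressure head at PZ-2: ψ = P/(ρg) = 610×1000 / (1000 × 9.81) = 62.18 m.
Total head at PZ-2: h = z + ψ = 676.73 + 62.18 = 738.91 m.
Total head at PZ-7: h = 746.52 m (water level in the piezometer is the total head).
Head difference: h(PZ-2) − h(PZ-7) = 738.91 − 746.52 = -7.61 m.
Hydraulic gradient: i = |Δh| / L = 7.61 / 1289.8 = 0.00590.

i ≈ 0.00590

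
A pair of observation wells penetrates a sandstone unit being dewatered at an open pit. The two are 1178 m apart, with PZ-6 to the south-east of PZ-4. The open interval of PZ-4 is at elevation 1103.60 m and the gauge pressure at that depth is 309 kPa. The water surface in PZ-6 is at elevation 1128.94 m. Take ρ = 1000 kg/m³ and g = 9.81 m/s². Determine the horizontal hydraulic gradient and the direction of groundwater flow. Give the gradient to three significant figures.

Pressure head at PZ-4: ψ = P/(ρg) = 309×1000 / (1000 × 9.81) = 31.50 m.
Total head at PZ-4: h = z + ψ = 1103.60 + 31.50 = 1135.10 m.
Total head at PZ-6: h = 1128.94 m (water level in the piezometer is the total head).
Head difference: h(PZ-4) − h(PZ-6) = 1135.10 − 1128.94 = 6.16 m.
Hydraulic gradient: i = |Δh| / L = 6.16 / 1178 = 0.00523.
Flow is from higher to lower head: from PZ-4 toward PZ-6, i.e. toward the south-east.

i ≈ 0.00523; groundwater flows toward the south-east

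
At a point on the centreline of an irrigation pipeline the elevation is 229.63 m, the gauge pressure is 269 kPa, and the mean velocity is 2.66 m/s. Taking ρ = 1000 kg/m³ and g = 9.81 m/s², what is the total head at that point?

h ≈ 257.41 m

Pressure head ψ = P/(ρg) = 269×1000 / (1000 × 9.81) = 27.42 m.
Velocity head = v²/(2g) = 2.66² / (2 × 9.81) = 0.361 m.
h = z + ψ + v²/(2g) = 229.63 + 27.42 + 0.361 = 257.41 m.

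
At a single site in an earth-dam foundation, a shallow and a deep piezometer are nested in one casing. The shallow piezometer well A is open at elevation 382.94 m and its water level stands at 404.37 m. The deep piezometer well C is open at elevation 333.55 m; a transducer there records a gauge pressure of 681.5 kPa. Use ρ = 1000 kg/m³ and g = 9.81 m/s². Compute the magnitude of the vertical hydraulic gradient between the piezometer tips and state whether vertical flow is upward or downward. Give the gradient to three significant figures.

Total head at well A: h = 404.37 m (water level in the standpipe).
Pressure head at well C: ψ = P/(ρg) = 681.5×1000 / (1000 × 9.81) = 69.47 m.
Total head at well C: h = z + ψ = 333.55 + 69.47 = 403.02 m.
Δh = h(well A) − h(well C) = 404.37 − 403.02 = 1.35 m.
Vertical separation Δz = 382.94 − 333.55 = 49.39 m.
|i_v| = |Δh| / Δz = 1.35 / 49.39 = 0.0273.
Head is higher in the shallow piezometer, so vertical flow is downward (recharge condition).

|i_v| ≈ 0.0273; vertical flow is downward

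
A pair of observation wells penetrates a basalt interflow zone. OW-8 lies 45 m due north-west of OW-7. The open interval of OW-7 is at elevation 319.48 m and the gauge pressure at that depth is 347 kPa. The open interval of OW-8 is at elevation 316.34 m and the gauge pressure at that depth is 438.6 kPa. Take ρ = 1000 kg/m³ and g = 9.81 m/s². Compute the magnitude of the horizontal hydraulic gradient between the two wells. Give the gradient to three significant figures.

Pressure head at OW-7: ψ = P/(ρg) = 347×1000 / (1000 × 9.81) = 35.37 m.
Total head at OW-7: h = z + ψ = 319.48 + 35.37 = 354.85 m.
Pressure head at OW-8: ψ = P/(ρg) = 438.6×1000 / (1000 × 9.81) = 44.71 m.
Total head at OW-8: h = z + ψ = 316.34 + 44.71 = 361.05 m.
Head difference: h(OW-7) − h(OW-8) = 354.85 − 361.05 = -6.20 m.
Hydraulic gradient: i = |Δh| / L = 6.20 / 45 = 0.138.

i ≈ 0.138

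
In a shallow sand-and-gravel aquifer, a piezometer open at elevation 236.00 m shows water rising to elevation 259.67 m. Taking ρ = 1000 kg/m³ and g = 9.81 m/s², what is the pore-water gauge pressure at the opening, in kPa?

Pressure head ψ = h − z = 259.67 − 236.00 = 23.67 m.
P = ρgψ = 1000 × 9.81 × 23.67 = 232203 Pa ≈ 232 kPa.

P ≈ 232 kPa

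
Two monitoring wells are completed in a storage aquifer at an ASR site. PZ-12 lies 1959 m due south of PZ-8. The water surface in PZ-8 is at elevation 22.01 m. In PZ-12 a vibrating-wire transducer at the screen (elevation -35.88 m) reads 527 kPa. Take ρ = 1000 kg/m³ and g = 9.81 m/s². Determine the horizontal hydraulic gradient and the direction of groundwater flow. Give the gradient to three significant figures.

Total head at PZ-8: h = 22.01 m (water level in the piezometer is the total head).
Pressure head at PZ-12: ψ = P/(ρg) = 527×1000 / (1000 × 9.81) = 53.72 m.
Total head at PZ-12: h = z + ψ = -35.88 + 53.72 = 17.84 m.
Head difference: h(PZ-8) − h(PZ-12) = 22.01 − 17.84 = 4.17 m.
Hydraulic gradient: i = |Δh| / L = 4.17 / 1959 = 0.00213.
Flow is from higher to lower head: from PZ-8 toward PZ-12, i.e. toward the south.

i ≈ 0.00213; groundwater flows toward the south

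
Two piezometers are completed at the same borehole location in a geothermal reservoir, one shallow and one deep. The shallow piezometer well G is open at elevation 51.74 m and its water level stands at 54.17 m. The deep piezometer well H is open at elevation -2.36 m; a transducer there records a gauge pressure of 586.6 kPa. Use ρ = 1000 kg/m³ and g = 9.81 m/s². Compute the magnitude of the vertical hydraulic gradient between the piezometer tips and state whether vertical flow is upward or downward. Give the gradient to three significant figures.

Total head at well G: h = 54.17 m (water level in the standpipe).
Pressure head at well H: ψ = P/(ρg) = 586.6×1000 / (1000 × 9.81) = 59.80 m.
Total head at well H: h = z + ψ = -2.36 + 59.80 = 57.44 m.
Δh = h(well G) − h(well H) = 54.17 − 57.44 = -3.27 m.
Vertical separation Δz = 51.74 − (-2.36) = 54.10 m.
|i_v| = |Δh| / Δz = 3.27 / 54.10 = 0.0604.
Head is higher in the deep piezometer, so vertical flow is upward (discharge condition).

|i_v| ≈ 0.0604; vertical flow is upward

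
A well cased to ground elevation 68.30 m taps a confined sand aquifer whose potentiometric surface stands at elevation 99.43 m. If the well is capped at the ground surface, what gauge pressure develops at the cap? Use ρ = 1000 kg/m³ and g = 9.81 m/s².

Head above the cap: Δh = 99.43 − 68.30 = 31.13 m.
P = ρgΔh = 1000 × 9.81 × 31.13 = 305385 Pa ≈ 305 kPa.

P ≈ 305 kPa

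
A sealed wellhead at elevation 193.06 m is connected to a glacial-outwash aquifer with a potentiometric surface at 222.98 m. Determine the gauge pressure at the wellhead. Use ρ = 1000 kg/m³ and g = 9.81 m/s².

P ≈ 294 kPa

Head above the cap: Δh = 222.98 − 193.06 = 29.92 m.
P = ρgΔh = 1000 × 9.81 × 29.92 = 293515 Pa ≈ 294 kPa.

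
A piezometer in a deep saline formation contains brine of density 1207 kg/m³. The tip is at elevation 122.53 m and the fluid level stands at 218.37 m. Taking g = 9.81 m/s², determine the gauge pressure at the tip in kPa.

Pressure head ψ = h − z = 218.37 − 122.53 = 95.84 m.
P = ρgψ = 1207 × 9.81 × 95.84 = 1134810 Pa ≈ 1130 kPa.

P ≈ 1130 kPa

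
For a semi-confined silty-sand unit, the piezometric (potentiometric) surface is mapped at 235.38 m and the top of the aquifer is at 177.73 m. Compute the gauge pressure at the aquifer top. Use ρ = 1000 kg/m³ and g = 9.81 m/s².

P ≈ 566 kPa

Pressure head at the aquifer top: ψ = h − z = 235.38 − 177.73 = 57.65 m.
P = ρgψ = 1000 × 9.81 × 57.65 = 565546 Pa ≈ 566 kPa.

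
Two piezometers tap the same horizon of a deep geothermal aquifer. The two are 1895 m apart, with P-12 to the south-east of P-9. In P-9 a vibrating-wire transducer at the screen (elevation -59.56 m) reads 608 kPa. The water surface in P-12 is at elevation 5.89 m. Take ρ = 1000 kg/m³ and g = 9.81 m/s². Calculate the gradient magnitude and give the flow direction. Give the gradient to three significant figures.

Pressure head at P-9: ψ = P/(ρg) = 608×1000 / (1000 × 9.81) = 61.98 m.
Total head at P-9: h = z + ψ = -59.56 + 61.98 = 2.42 m.
Total head at P-12: h = 5.89 m (water level in the piezometer is the total head).
Head difference: h(P-9) − h(P-12) = 2.42 − 5.89 = -3.47 m.
Hydraulic gradient: i = |Δh| / L = 3.47 / 1895 = 0.00183.
Flow is from higher to lower head: from P-12 toward P-9, i.e. toward the north-west.

i ≈ 0.00183; groundwater flows toward the north-west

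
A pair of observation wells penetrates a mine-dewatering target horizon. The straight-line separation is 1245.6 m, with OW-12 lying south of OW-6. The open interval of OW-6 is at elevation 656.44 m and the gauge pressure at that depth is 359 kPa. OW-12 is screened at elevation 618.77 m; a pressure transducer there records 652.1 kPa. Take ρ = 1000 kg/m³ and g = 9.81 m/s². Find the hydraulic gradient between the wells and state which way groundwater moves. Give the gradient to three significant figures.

i ≈ 0.00626; groundwater flows toward the south

Pressure head at OW-6: ψ = P/(ρg) = 359×1000 / (1000 × 9.81) = 36.60 m.
Total head at OW-6: h = z + ψ = 656.44 + 36.60 = 693.04 m.
Pressure head at OW-12: ψ = P/(ρg) = 652.1×1000 / (1000 × 9.81) = 66.47 m.
Total head at OW-12: h = z + ψ = 618.77 + 66.47 = 685.24 m.
Head difference: h(OW-6) − h(OW-12) = 693.04 − 685.24 = 7.80 m.
Hydraulic gradient: i = |Δh| / L = 7.80 / 1245.6 = 0.00626.
Flow is from higher to lower head: from OW-6 toward OW-12, i.e. toward the south.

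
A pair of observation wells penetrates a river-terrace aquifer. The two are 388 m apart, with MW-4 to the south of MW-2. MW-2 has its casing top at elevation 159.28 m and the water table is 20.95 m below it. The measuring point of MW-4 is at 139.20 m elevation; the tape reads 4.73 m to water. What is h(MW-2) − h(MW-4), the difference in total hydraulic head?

Δh ≈ 3.86 m

Total head at MW-2: h = 159.28 − 20.95 = 138.33 m.
Total head at MW-4: h = 139.20 − 4.73 = 134.47 m.
Head difference: h(MW-2) − h(MW-4) = 138.33 − 134.47 = 3.86 m.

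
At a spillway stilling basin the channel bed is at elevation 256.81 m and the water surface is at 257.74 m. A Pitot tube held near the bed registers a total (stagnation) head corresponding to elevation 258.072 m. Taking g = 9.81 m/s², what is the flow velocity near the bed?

v ≈ 2.55 m/s

Near the bed, under hydrostatic conditions, the piezometric head (z + ψ) equals the free-surface elevation, 257.74 m.
Velocity head = total − piezometric = 258.072 − 257.74 = 0.332 m.
v = √(2g·h_v) = √(2 × 9.81 × 0.332) = 2.55 m/s.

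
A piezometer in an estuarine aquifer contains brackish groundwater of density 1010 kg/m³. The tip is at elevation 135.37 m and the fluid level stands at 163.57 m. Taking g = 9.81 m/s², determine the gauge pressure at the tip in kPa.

Pressure head ψ = h − z = 163.57 − 135.37 = 28.20 m.
P = ρgψ = 1010 × 9.81 × 28.20 = 279408 Pa ≈ 279 kPa.

P ≈ 279 kPa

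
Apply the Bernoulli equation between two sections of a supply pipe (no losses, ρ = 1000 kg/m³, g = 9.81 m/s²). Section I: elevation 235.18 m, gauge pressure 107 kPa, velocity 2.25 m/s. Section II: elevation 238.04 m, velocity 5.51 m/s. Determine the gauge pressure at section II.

P₂ ≈ 66.3 kPa

Pressure head at I: ψ₁ = P₁/(ρg) = 107×1000 / (1000 × 9.81) = 10.91 m.
Velocity heads: v₁²/2g = 2.25²/19.62 = 0.258 m; v₂²/2g = 5.51²/19.62 = 1.547 m.
Total head H = z₁ + ψ₁ + v₁²/2g = 235.18 + 10.91 + 0.258 = 246.35 m.
ψ₂ = H − z₂ − v₂²/2g = 246.35 − 238.04 − 1.547 = 6.76 m.
P₂ = ρgψ₂ = 1000 × 9.81 × 6.76 ≈ 66.3 kPa.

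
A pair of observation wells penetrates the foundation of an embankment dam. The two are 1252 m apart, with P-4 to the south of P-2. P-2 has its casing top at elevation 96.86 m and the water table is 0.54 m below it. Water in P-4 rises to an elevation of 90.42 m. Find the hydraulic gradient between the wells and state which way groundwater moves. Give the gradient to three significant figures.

i ≈ 0.00471; groundwater flows toward the south

Total head at P-2: h = 96.86 − 0.54 = 96.32 m.
Total head at P-4: h = 90.42 m (water level in the piezometer is the total head).
Head difference: h(P-2) − h(P-4) = 96.32 − 90.42 = 5.90 m.
Hydraulic gradient: i = |Δh| / L = 5.90 / 1252 = 0.00471.
Flow is from higher to lower head: from P-2 toward P-4, i.e. toward the south.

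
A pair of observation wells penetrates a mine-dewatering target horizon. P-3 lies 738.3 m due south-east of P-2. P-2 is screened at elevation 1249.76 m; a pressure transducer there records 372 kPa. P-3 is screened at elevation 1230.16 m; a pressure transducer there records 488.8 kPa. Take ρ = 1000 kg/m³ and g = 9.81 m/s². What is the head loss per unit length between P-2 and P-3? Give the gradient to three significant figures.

i ≈ 0.0104 m/m

Pressure head at P-2: ψ = P/(ρg) = 372×1000 / (1000 × 9.81) = 37.92 m.
Total head at P-2: h = z + ψ = 1249.76 + 37.92 = 1287.68 m.
Pressure head at P-3: ψ = P/(ρg) = 488.8×1000 / (1000 × 9.81) = 49.83 m.
Total head at P-3: h = z + ψ = 1230.16 + 49.83 = 1279.99 m.
Head difference: h(P-2) − h(P-3) = 1287.68 − 1279.99 = 7.69 m.
Hydraulic gradient: i = |Δh| / L = 7.69 / 738.3 = 0.0104.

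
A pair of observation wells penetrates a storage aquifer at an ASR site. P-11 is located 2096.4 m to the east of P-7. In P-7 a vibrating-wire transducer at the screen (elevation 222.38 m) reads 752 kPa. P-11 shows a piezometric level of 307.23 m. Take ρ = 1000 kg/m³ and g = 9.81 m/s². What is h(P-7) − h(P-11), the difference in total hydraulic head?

Pressure head at P-7: ψ = P/(ρg) = 752×1000 / (1000 × 9.81) = 76.66 m.
Total head at P-7: h = z + ψ = 222.38 + 76.66 = 299.04 m.
Total head at P-11: h = 307.23 m (water level in the piezometer is the total head).
Head difference: h(P-7) − h(P-11) = 299.04 − 307.23 = -8.19 m.

Δh ≈ -8.19 m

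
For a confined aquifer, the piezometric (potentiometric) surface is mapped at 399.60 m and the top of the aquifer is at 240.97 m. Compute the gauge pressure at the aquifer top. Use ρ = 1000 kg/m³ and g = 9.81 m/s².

Pressure head at the aquifer top: ψ = h − z = 399.60 − 240.97 = 158.63 m.
P = ρgψ = 1000 × 9.81 × 158.63 = 1556160 Pa ≈ 1560 kPa.

P ≈ 1560 kPa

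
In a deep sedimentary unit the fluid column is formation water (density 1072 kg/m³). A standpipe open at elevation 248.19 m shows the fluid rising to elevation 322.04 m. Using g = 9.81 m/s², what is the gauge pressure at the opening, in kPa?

P ≈ 777 kPa

Pressure head ψ = h − z = 322.04 − 248.19 = 73.85 m.
P = ρgψ = 1072 × 9.81 × 73.85 = 776630 Pa ≈ 777 kPa.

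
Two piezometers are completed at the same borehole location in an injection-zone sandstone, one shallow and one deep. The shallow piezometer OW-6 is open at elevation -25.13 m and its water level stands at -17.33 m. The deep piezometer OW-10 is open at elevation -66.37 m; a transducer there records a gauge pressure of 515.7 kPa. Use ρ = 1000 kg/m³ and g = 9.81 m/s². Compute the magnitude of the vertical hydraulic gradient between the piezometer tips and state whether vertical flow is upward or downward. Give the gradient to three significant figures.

|i_v| ≈ 0.0856; vertical flow is upward

Total head at OW-6: h = -17.33 m (water level in the standpipe).
Pressure head at OW-10: ψ = P/(ρg) = 515.7×1000 / (1000 × 9.81) = 52.57 m.
Total head at OW-10: h = z + ψ = -66.37 + 52.57 = -13.80 m.
Δh = h(OW-6) − h(OW-10) = -17.33 − (-13.80) = -3.53 m.
Vertical separation Δz = -25.13 − (-66.37) = 41.24 m.
|i_v| = |Δh| / Δz = 3.53 / 41.24 = 0.0856.
Head is higher in the deep piezometer, so vertical flow is upward (discharge condition).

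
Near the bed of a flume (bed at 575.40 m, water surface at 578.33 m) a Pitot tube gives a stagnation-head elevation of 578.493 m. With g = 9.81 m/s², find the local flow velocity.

v ≈ 1.79 m/s

Near the bed, under hydrostatic conditions, the piezometric head (z + ψ) equals the free-surface elevation, 578.33 m.
Velocity head = total − piezometric = 578.493 − 578.33 = 0.163 m.
v = √(2g·h_v) = √(2 × 9.81 × 0.163) = 1.79 m/s.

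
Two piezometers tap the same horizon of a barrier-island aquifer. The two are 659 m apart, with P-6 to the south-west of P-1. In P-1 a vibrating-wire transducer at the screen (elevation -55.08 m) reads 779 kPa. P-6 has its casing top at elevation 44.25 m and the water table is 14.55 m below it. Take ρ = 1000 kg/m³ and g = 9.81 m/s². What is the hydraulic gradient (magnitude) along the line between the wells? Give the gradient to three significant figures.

Pressure head at P-1: ψ = P/(ρg) = 779×1000 / (1000 × 9.81) = 79.41 m.
Total head at P-1: h = z + ψ = -55.08 + 79.41 = 24.33 m.
Total head at P-6: h = 44.25 − 14.55 = 29.70 m.
Head difference: h(P-1) − h(P-6) = 24.33 − 29.70 = -5.37 m.
Hydraulic gradient: i = |Δh| / L = 5.37 / 659 = 0.00815.

i ≈ 0.00815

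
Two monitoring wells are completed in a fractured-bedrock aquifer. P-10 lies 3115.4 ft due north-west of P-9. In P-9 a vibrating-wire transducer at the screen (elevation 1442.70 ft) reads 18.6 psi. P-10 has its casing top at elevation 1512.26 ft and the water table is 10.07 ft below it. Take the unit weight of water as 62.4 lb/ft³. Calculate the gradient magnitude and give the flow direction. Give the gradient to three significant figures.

Pressure head at P-9: ψ = 144·P/γ = 144 × 18.6 / 62.4 = 42.92 ft.
Total head at P-9: h = z + ψ = 1442.70 + 42.92 = 1485.62 ft.
Total head at P-10: h = 1512.26 − 10.07 = 1502.19 ft.
Head difference: h(P-9) − h(P-10) = 1485.62 − 1502.19 = -16.57 ft.
Hydraulic gradient: i = |Δh| / L = 16.57 / 3115.4 = 0.00532.
Flow is from higher to lower head: from P-10 toward P-9, i.e. toward the south-east.

i ≈ 0.00532; groundwater flows toward the south-east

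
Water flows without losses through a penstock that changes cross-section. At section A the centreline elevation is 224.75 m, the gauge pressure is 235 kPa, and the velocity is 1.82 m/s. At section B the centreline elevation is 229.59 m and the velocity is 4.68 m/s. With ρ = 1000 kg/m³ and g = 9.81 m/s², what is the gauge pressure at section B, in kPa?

P₂ ≈ 178 kPa

Pressure head at A: ψ₁ = P₁/(ρg) = 235×1000 / (1000 × 9.81) = 23.96 m.
Velocity heads: v₁²/2g = 1.82²/19.62 = 0.169 m; v₂²/2g = 4.68²/19.62 = 1.116 m.
Total head H = z₁ + ψ₁ + v₁²/2g = 224.75 + 23.96 + 0.169 = 248.88 m.
ψ₂ = H − z₂ − v₂²/2g = 248.88 − 229.59 − 1.116 = 18.17 m.
P₂ = ρgψ₂ = 1000 × 9.81 × 18.17 ≈ 178 kPa.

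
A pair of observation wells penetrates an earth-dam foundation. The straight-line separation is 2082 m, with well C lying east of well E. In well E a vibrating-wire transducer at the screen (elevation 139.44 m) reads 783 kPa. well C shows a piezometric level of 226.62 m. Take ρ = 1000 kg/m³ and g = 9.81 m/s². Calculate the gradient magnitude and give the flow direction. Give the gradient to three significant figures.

i ≈ 0.00354; groundwater flows toward the west

Pressure head at well E: ψ = P/(ρg) = 783×1000 / (1000 × 9.81) = 79.82 m.
Total head at well E: h = z + ψ = 139.44 + 79.82 = 219.26 m.
Total head at well C: h = 226.62 m (water level in the piezometer is the total head).
Head difference: h(well E) − h(well C) = 219.26 − 226.62 = -7.36 m.
Hydraulic gradient: i = |Δh| / L = 7.36 / 2082 = 0.00354.
Flow is from higher to lower head: from well C toward well E, i.e. toward the west.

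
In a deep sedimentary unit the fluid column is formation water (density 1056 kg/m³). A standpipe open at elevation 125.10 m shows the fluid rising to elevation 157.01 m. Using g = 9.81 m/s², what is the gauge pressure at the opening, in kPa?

Pressure head ψ = h − z = 157.01 − 125.10 = 31.91 m.
P = ρgψ = 1056 × 9.81 × 31.91 = 330567 Pa ≈ 331 kPa.

P ≈ 331 kPa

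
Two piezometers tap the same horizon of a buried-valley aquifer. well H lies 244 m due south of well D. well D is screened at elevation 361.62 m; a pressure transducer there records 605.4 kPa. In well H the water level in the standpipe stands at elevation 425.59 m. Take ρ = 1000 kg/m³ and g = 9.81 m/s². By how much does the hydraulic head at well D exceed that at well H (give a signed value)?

Pressure head at well D: ψ = P/(ρg) = 605.4×1000 / (1000 × 9.81) = 61.71 m.
Total head at well D: h = z + ψ = 361.62 + 61.71 = 423.33 m.
Total head at well H: h = 425.59 m (water level in the piezometer is the total head).
Head difference: h(well D) − h(well H) = 423.33 − 425.59 = -2.26 m.

Δh ≈ -2.26 m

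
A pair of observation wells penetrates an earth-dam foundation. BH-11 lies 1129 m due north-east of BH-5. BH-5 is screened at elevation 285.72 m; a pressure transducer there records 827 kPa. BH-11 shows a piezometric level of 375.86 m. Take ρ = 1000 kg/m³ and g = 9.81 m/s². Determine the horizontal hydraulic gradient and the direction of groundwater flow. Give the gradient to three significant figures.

i ≈ 0.00517; groundwater flows toward the south-west

Pressure head at BH-5: ψ = P/(ρg) = 827×1000 / (1000 × 9.81) = 84.30 m.
Total head at BH-5: h = z + ψ = 285.72 + 84.30 = 370.02 m.
Total head at BH-11: h = 375.86 m (water level in the piezometer is the total head).
Head difference: h(BH-5) − h(BH-11) = 370.02 − 375.86 = -5.84 m.
Hydraulic gradient: i = |Δh| / L = 5.84 / 1129 = 0.00517.
Flow is from higher to lower head: from BH-11 toward BH-5, i.e. toward the south-west.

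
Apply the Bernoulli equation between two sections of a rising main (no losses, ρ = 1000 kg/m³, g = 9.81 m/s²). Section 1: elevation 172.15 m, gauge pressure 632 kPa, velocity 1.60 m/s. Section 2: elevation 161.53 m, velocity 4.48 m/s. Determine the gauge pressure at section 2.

P₂ ≈ 727 kPa

Pressure head at 1: ψ₁ = P₁/(ρg) = 632×1000 / (1000 × 9.81) = 64.42 m.
Velocity heads: v₁²/2g = 1.60²/19.62 = 0.130 m; v₂²/2g = 4.48²/19.62 = 1.023 m.
Total head H = z₁ + ψ₁ + v₁²/2g = 172.15 + 64.42 + 0.130 = 236.70 m.
ψ₂ = H − z₂ − v₂²/2g = 236.70 − 161.53 − 1.023 = 74.15 m.
P₂ = ρgψ₂ = 1000 × 9.81 × 74.15 ≈ 727 kPa.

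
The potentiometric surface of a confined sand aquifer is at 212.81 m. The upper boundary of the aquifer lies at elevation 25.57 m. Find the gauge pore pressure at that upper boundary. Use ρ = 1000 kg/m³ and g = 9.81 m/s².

Pressure head at the aquifer top: ψ = h − z = 212.81 − 25.57 = 187.24 m.
P = ρgψ = 1000 × 9.81 × 187.24 = 1836824 Pa ≈ 1840 kPa.

P ≈ 1840 kPa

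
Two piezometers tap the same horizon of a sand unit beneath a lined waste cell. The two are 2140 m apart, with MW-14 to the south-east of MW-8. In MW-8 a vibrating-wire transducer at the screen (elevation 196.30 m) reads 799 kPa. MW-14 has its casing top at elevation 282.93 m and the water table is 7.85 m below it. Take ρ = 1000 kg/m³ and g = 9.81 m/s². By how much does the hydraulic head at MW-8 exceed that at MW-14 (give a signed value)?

Δh ≈ 2.67 m

Pressure head at MW-8: ψ = P/(ρg) = 799×1000 / (1000 × 9.81) = 81.45 m.
Total head at MW-8: h = z + ψ = 196.30 + 81.45 = 277.75 m.
Total head at MW-14: h = 282.93 − 7.85 = 275.08 m.
Head difference: h(MW-8) − h(MW-14) = 277.75 − 275.08 = 2.67 m.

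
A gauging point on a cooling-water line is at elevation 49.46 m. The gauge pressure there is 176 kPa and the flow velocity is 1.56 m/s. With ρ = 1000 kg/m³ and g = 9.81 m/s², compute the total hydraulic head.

Pressure head ψ = P/(ρg) = 176×1000 / (1000 × 9.81) = 17.94 m.
Velocity head = v²/(2g) = 1.56² / (2 × 9.81) = 0.124 m.
h = z + ψ + v²/(2g) = 49.46 + 17.94 + 0.124 = 67.52 m.

h ≈ 67.52 m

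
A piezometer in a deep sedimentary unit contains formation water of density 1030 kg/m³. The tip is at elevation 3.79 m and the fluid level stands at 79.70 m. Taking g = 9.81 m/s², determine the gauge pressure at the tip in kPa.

Pressure head ψ = h − z = 79.70 − 3.79 = 75.91 m.
P = ρgψ = 1030 × 9.81 × 75.91 = 767017 Pa ≈ 767 kPa.

P ≈ 767 kPa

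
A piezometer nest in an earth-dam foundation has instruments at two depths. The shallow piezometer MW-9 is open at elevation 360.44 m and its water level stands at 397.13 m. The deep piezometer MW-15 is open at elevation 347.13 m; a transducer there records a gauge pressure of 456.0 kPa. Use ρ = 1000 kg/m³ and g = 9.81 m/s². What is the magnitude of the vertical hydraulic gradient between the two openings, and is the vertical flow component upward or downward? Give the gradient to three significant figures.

Total head at MW-9: h = 397.13 m (water level in the standpipe).
Pressure head at MW-15: ψ = P/(ρg) = 456.0×1000 / (1000 × 9.81) = 46.48 m.
Total head at MW-15: h = z + ψ = 347.13 + 46.48 = 393.61 m.
Δh = h(MW-9) − h(MW-15) = 397.13 − 393.61 = 3.52 m.
Vertical separation Δz = 360.44 − 347.13 = 13.31 m.
|i_v| = |Δh| / Δz = 3.52 / 13.31 = 0.264.
Head is higher in the shallow piezometer, so vertical flow is downward (recharge condition).

|i_v| ≈ 0.264; vertical flow is downward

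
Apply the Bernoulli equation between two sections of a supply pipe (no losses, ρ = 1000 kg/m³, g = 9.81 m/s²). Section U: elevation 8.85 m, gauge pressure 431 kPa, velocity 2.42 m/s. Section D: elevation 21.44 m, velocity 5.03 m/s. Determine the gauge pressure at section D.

P₂ ≈ 298 kPa

Pressure head at U: ψ₁ = P₁/(ρg) = 431×1000 / (1000 × 9.81) = 43.93 m.
Velocity heads: v₁²/2g = 2.42²/19.62 = 0.298 m; v₂²/2g = 5.03²/19.62 = 1.290 m.
Total head H = z₁ + ψ₁ + v₁²/2g = 8.85 + 43.93 + 0.298 = 53.08 m.
ψ₂ = H − z₂ − v₂²/2g = 53.08 − 21.44 − 1.290 = 30.35 m.
P₂ = ρgψ₂ = 1000 × 9.81 × 30.35 ≈ 298 kPa.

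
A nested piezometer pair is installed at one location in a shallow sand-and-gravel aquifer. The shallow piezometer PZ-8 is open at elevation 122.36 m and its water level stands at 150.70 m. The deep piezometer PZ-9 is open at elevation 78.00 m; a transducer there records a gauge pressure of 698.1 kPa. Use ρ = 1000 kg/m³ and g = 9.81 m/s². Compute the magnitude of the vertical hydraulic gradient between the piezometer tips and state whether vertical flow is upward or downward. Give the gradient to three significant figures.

|i_v| ≈ 0.0347; vertical flow is downward

Total head at PZ-8: h = 150.70 m (water level in the standpipe).
Pressure head at PZ-9: ψ = P/(ρg) = 698.1×1000 / (1000 × 9.81) = 71.16 m.
Total head at PZ-9: h = z + ψ = 78.00 + 71.16 = 149.16 m.
Δh = h(PZ-8) − h(PZ-9) = 150.70 − 149.16 = 1.54 m.
Vertical separation Δz = 122.36 − 78.00 = 44.36 m.
|i_v| = |Δh| / Δz = 1.54 / 44.36 = 0.0347.
Head is higher in the shallow piezometer, so vertical flow is downward (recharge condition).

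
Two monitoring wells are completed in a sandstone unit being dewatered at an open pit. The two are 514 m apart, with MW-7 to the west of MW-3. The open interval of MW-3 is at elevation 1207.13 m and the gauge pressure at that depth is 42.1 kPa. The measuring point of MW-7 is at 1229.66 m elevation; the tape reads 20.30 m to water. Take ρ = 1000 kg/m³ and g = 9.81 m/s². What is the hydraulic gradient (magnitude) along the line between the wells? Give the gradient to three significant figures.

Pressure head at MW-3: ψ = P/(ρg) = 42.1×1000 / (1000 × 9.81) = 4.29 m.
Total head at MW-3: h = z + ψ = 1207.13 + 4.29 = 1211.42 m.
Total head at MW-7: h = 1229.66 − 20.30 = 1209.36 m.
Head difference: h(MW-3) − h(MW-7) = 1211.42 − 1209.36 = 2.06 m.
Hydraulic gradient: i = |Δh| / L = 2.06 / 514 = 0.00401.

i ≈ 0.00401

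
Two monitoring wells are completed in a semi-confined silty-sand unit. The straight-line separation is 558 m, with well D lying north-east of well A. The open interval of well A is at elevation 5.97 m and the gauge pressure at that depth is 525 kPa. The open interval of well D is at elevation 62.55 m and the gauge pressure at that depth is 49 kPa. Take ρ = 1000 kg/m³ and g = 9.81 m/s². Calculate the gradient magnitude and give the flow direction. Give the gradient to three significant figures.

i ≈ 0.0144; groundwater flows toward the south-west

Pressure head at well A: ψ = P/(ρg) = 525×1000 / (1000 × 9.81) = 53.52 m.
Total head at well A: h = z + ψ = 5.97 + 53.52 = 59.49 m.
Pressure head at well D: ψ = P/(ρg) = 49×1000 / (1000 × 9.81) = 4.99 m.
Total head at well D: h = z + ψ = 62.55 + 4.99 = 67.54 m.
Head difference: h(well A) − h(well D) = 59.49 − 67.54 = -8.05 m.
Hydraulic gradient: i = |Δh| / L = 8.05 / 558 = 0.0144.
Flow is from higher to lower head: from well D toward well A, i.e. toward the south-west.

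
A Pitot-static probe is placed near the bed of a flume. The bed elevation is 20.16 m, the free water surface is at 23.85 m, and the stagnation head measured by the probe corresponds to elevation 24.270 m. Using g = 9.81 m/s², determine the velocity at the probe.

Near the bed, under hydrostatic conditions, the piezometric head (z + ψ) equals the free-surface elevation, 23.85 m.
Velocity head = total − piezometric = 24.270 − 23.85 = 0.420 m.
v = √(2g·h_v) = √(2 × 9.81 × 0.420) = 2.87 m/s.

v ≈ 2.87 m/s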